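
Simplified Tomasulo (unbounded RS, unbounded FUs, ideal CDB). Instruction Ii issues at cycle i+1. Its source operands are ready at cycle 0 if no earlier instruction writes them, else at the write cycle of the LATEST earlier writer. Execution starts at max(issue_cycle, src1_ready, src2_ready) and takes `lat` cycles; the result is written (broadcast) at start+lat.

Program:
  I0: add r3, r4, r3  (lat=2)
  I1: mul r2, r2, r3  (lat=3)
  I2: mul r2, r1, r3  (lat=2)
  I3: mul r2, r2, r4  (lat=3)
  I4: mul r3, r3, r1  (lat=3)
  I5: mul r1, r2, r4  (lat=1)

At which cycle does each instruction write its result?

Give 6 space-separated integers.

Answer: 3 6 5 8 8 9

Derivation:
I0 add r3: issue@1 deps=(None,None) exec_start@1 write@3
I1 mul r2: issue@2 deps=(None,0) exec_start@3 write@6
I2 mul r2: issue@3 deps=(None,0) exec_start@3 write@5
I3 mul r2: issue@4 deps=(2,None) exec_start@5 write@8
I4 mul r3: issue@5 deps=(0,None) exec_start@5 write@8
I5 mul r1: issue@6 deps=(3,None) exec_start@8 write@9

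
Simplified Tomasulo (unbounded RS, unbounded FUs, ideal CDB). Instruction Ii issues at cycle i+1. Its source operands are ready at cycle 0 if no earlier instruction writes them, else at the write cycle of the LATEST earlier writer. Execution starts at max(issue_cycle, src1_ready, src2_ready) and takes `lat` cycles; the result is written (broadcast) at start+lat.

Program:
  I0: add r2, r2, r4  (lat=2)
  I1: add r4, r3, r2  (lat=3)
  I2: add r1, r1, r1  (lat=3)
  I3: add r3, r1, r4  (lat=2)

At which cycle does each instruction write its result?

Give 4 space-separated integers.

Answer: 3 6 6 8

Derivation:
I0 add r2: issue@1 deps=(None,None) exec_start@1 write@3
I1 add r4: issue@2 deps=(None,0) exec_start@3 write@6
I2 add r1: issue@3 deps=(None,None) exec_start@3 write@6
I3 add r3: issue@4 deps=(2,1) exec_start@6 write@8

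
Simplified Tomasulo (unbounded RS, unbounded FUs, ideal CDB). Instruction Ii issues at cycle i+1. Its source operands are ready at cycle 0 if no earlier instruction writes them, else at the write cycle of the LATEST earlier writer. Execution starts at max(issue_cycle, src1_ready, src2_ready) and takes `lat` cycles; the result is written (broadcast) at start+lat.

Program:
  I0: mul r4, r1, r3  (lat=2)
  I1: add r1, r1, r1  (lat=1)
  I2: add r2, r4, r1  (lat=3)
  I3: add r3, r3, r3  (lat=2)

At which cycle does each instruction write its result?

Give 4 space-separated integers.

Answer: 3 3 6 6

Derivation:
I0 mul r4: issue@1 deps=(None,None) exec_start@1 write@3
I1 add r1: issue@2 deps=(None,None) exec_start@2 write@3
I2 add r2: issue@3 deps=(0,1) exec_start@3 write@6
I3 add r3: issue@4 deps=(None,None) exec_start@4 write@6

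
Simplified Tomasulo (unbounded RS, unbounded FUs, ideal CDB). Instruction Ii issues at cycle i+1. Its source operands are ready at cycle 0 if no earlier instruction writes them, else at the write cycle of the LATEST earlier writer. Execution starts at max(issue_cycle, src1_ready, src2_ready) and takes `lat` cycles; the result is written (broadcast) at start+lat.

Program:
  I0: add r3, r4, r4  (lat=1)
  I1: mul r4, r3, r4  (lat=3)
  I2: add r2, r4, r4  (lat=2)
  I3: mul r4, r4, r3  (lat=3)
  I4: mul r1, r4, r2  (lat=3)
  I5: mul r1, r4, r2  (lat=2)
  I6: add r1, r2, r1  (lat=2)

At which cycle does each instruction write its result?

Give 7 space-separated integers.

I0 add r3: issue@1 deps=(None,None) exec_start@1 write@2
I1 mul r4: issue@2 deps=(0,None) exec_start@2 write@5
I2 add r2: issue@3 deps=(1,1) exec_start@5 write@7
I3 mul r4: issue@4 deps=(1,0) exec_start@5 write@8
I4 mul r1: issue@5 deps=(3,2) exec_start@8 write@11
I5 mul r1: issue@6 deps=(3,2) exec_start@8 write@10
I6 add r1: issue@7 deps=(2,5) exec_start@10 write@12

Answer: 2 5 7 8 11 10 12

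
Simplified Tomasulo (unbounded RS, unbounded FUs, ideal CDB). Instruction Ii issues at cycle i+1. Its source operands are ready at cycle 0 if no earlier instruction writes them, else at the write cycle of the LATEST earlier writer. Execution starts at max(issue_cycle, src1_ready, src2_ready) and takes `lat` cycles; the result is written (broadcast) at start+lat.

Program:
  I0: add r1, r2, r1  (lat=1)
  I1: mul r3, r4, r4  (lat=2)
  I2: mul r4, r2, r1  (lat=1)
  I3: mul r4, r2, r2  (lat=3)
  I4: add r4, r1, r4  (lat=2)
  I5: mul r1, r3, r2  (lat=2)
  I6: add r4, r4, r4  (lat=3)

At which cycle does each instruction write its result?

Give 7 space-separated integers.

I0 add r1: issue@1 deps=(None,None) exec_start@1 write@2
I1 mul r3: issue@2 deps=(None,None) exec_start@2 write@4
I2 mul r4: issue@3 deps=(None,0) exec_start@3 write@4
I3 mul r4: issue@4 deps=(None,None) exec_start@4 write@7
I4 add r4: issue@5 deps=(0,3) exec_start@7 write@9
I5 mul r1: issue@6 deps=(1,None) exec_start@6 write@8
I6 add r4: issue@7 deps=(4,4) exec_start@9 write@12

Answer: 2 4 4 7 9 8 12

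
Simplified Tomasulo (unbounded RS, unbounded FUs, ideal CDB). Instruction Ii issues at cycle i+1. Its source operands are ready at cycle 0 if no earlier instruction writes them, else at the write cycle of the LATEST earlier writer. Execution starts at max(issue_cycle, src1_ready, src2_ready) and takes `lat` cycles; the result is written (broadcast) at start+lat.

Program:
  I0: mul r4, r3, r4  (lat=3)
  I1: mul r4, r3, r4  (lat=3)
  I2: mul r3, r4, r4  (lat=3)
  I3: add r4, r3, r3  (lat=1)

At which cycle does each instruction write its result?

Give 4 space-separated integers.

Answer: 4 7 10 11

Derivation:
I0 mul r4: issue@1 deps=(None,None) exec_start@1 write@4
I1 mul r4: issue@2 deps=(None,0) exec_start@4 write@7
I2 mul r3: issue@3 deps=(1,1) exec_start@7 write@10
I3 add r4: issue@4 deps=(2,2) exec_start@10 write@11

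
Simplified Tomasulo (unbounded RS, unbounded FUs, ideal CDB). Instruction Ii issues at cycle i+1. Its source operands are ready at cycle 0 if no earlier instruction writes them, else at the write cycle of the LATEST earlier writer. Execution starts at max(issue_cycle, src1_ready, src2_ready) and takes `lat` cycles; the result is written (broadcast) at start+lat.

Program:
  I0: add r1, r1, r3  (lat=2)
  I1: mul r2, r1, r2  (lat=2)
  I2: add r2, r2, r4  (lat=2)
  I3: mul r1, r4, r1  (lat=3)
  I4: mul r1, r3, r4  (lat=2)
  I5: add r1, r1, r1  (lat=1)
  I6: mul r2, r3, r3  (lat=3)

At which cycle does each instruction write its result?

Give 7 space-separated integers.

Answer: 3 5 7 7 7 8 10

Derivation:
I0 add r1: issue@1 deps=(None,None) exec_start@1 write@3
I1 mul r2: issue@2 deps=(0,None) exec_start@3 write@5
I2 add r2: issue@3 deps=(1,None) exec_start@5 write@7
I3 mul r1: issue@4 deps=(None,0) exec_start@4 write@7
I4 mul r1: issue@5 deps=(None,None) exec_start@5 write@7
I5 add r1: issue@6 deps=(4,4) exec_start@7 write@8
I6 mul r2: issue@7 deps=(None,None) exec_start@7 write@10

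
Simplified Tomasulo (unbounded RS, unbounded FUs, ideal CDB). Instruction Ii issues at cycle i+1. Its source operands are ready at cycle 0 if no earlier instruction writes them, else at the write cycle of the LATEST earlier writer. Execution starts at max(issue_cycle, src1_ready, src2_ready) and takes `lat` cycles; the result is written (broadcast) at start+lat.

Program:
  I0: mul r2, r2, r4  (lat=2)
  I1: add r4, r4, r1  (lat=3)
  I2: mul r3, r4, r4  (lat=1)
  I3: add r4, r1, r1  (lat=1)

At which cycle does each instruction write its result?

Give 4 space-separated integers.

Answer: 3 5 6 5

Derivation:
I0 mul r2: issue@1 deps=(None,None) exec_start@1 write@3
I1 add r4: issue@2 deps=(None,None) exec_start@2 write@5
I2 mul r3: issue@3 deps=(1,1) exec_start@5 write@6
I3 add r4: issue@4 deps=(None,None) exec_start@4 write@5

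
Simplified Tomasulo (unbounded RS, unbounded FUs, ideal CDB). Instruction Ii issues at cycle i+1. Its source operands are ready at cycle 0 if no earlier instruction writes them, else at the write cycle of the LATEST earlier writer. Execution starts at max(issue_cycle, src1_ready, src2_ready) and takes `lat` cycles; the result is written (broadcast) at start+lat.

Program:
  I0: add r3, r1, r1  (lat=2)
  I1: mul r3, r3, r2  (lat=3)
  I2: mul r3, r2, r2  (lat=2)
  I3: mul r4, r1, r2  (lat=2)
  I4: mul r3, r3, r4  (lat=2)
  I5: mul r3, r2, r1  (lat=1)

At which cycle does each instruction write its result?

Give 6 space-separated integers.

Answer: 3 6 5 6 8 7

Derivation:
I0 add r3: issue@1 deps=(None,None) exec_start@1 write@3
I1 mul r3: issue@2 deps=(0,None) exec_start@3 write@6
I2 mul r3: issue@3 deps=(None,None) exec_start@3 write@5
I3 mul r4: issue@4 deps=(None,None) exec_start@4 write@6
I4 mul r3: issue@5 deps=(2,3) exec_start@6 write@8
I5 mul r3: issue@6 deps=(None,None) exec_start@6 write@7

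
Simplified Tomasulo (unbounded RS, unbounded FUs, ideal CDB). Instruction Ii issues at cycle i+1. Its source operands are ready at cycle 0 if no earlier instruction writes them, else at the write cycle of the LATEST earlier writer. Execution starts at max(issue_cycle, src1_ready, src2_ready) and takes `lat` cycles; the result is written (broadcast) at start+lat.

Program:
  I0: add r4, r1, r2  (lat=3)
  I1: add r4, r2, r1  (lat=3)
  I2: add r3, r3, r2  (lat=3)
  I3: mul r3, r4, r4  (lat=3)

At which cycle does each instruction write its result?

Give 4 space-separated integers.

Answer: 4 5 6 8

Derivation:
I0 add r4: issue@1 deps=(None,None) exec_start@1 write@4
I1 add r4: issue@2 deps=(None,None) exec_start@2 write@5
I2 add r3: issue@3 deps=(None,None) exec_start@3 write@6
I3 mul r3: issue@4 deps=(1,1) exec_start@5 write@8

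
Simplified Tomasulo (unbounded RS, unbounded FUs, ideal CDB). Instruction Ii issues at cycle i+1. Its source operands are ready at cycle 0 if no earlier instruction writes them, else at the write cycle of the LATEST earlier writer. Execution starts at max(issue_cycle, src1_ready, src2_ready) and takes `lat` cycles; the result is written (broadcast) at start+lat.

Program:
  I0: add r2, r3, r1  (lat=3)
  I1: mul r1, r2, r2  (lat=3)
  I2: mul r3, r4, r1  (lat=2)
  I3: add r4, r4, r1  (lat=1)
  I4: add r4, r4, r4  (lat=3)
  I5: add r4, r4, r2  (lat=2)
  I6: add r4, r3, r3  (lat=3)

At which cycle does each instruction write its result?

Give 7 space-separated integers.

I0 add r2: issue@1 deps=(None,None) exec_start@1 write@4
I1 mul r1: issue@2 deps=(0,0) exec_start@4 write@7
I2 mul r3: issue@3 deps=(None,1) exec_start@7 write@9
I3 add r4: issue@4 deps=(None,1) exec_start@7 write@8
I4 add r4: issue@5 deps=(3,3) exec_start@8 write@11
I5 add r4: issue@6 deps=(4,0) exec_start@11 write@13
I6 add r4: issue@7 deps=(2,2) exec_start@9 write@12

Answer: 4 7 9 8 11 13 12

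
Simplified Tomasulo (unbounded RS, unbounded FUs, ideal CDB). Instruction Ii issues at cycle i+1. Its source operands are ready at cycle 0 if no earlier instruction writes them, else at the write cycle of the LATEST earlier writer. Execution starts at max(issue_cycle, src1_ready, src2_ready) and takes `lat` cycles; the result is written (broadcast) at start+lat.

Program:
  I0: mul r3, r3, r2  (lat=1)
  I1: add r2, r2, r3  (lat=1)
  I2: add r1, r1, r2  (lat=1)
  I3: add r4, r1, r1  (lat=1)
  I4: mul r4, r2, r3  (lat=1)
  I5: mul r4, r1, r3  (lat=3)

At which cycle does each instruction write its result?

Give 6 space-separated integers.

I0 mul r3: issue@1 deps=(None,None) exec_start@1 write@2
I1 add r2: issue@2 deps=(None,0) exec_start@2 write@3
I2 add r1: issue@3 deps=(None,1) exec_start@3 write@4
I3 add r4: issue@4 deps=(2,2) exec_start@4 write@5
I4 mul r4: issue@5 deps=(1,0) exec_start@5 write@6
I5 mul r4: issue@6 deps=(2,0) exec_start@6 write@9

Answer: 2 3 4 5 6 9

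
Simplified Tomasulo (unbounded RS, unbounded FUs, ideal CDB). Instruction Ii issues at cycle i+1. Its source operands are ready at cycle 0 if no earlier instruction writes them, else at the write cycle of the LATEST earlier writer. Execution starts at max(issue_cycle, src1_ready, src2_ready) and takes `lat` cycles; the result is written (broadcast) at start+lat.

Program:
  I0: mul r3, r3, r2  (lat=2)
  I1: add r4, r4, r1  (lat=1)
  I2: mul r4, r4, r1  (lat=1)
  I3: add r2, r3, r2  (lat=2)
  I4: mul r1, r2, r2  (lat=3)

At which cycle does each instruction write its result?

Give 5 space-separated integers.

I0 mul r3: issue@1 deps=(None,None) exec_start@1 write@3
I1 add r4: issue@2 deps=(None,None) exec_start@2 write@3
I2 mul r4: issue@3 deps=(1,None) exec_start@3 write@4
I3 add r2: issue@4 deps=(0,None) exec_start@4 write@6
I4 mul r1: issue@5 deps=(3,3) exec_start@6 write@9

Answer: 3 3 4 6 9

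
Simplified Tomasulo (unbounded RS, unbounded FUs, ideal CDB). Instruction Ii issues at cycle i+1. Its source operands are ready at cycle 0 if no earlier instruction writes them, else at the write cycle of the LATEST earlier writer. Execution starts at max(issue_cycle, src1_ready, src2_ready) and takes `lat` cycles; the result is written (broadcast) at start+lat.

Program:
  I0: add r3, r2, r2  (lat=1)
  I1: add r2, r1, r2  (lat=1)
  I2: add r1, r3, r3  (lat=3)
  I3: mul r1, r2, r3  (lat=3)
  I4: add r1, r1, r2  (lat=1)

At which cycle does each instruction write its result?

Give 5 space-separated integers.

Answer: 2 3 6 7 8

Derivation:
I0 add r3: issue@1 deps=(None,None) exec_start@1 write@2
I1 add r2: issue@2 deps=(None,None) exec_start@2 write@3
I2 add r1: issue@3 deps=(0,0) exec_start@3 write@6
I3 mul r1: issue@4 deps=(1,0) exec_start@4 write@7
I4 add r1: issue@5 deps=(3,1) exec_start@7 write@8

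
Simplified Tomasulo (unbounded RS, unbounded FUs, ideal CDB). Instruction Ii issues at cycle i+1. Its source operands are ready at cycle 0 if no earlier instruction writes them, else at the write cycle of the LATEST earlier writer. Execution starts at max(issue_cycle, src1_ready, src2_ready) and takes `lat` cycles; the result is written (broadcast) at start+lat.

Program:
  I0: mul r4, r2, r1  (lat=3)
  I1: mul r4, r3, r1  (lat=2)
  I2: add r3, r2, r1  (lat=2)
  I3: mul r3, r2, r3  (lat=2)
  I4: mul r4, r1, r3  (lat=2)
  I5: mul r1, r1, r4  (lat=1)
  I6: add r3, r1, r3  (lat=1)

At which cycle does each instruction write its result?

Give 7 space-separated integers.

Answer: 4 4 5 7 9 10 11

Derivation:
I0 mul r4: issue@1 deps=(None,None) exec_start@1 write@4
I1 mul r4: issue@2 deps=(None,None) exec_start@2 write@4
I2 add r3: issue@3 deps=(None,None) exec_start@3 write@5
I3 mul r3: issue@4 deps=(None,2) exec_start@5 write@7
I4 mul r4: issue@5 deps=(None,3) exec_start@7 write@9
I5 mul r1: issue@6 deps=(None,4) exec_start@9 write@10
I6 add r3: issue@7 deps=(5,3) exec_start@10 write@11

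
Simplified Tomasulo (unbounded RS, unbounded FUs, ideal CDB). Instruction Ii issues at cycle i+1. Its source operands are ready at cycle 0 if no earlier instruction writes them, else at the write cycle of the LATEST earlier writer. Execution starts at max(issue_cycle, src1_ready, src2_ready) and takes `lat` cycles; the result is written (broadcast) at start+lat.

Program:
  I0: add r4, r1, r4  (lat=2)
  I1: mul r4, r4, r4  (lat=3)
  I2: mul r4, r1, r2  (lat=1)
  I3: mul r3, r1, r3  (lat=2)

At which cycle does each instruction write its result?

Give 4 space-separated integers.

I0 add r4: issue@1 deps=(None,None) exec_start@1 write@3
I1 mul r4: issue@2 deps=(0,0) exec_start@3 write@6
I2 mul r4: issue@3 deps=(None,None) exec_start@3 write@4
I3 mul r3: issue@4 deps=(None,None) exec_start@4 write@6

Answer: 3 6 4 6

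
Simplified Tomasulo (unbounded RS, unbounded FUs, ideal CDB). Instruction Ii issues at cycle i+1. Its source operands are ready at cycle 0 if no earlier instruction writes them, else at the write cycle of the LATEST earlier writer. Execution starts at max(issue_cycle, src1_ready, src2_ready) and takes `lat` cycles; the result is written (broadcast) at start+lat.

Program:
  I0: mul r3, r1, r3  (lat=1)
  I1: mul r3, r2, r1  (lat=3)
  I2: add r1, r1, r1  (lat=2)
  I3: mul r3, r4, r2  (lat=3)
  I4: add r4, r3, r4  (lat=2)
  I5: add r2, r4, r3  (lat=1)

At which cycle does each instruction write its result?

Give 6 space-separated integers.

Answer: 2 5 5 7 9 10

Derivation:
I0 mul r3: issue@1 deps=(None,None) exec_start@1 write@2
I1 mul r3: issue@2 deps=(None,None) exec_start@2 write@5
I2 add r1: issue@3 deps=(None,None) exec_start@3 write@5
I3 mul r3: issue@4 deps=(None,None) exec_start@4 write@7
I4 add r4: issue@5 deps=(3,None) exec_start@7 write@9
I5 add r2: issue@6 deps=(4,3) exec_start@9 write@10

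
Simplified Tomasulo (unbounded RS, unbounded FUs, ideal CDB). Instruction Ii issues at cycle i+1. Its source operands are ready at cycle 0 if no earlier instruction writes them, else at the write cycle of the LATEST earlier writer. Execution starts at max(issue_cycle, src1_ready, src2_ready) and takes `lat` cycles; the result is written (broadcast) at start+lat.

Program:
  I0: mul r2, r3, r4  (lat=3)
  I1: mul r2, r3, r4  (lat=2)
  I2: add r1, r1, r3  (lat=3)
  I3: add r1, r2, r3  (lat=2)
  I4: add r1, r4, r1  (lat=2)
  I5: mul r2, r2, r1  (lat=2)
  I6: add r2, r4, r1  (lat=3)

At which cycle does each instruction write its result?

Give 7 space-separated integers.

Answer: 4 4 6 6 8 10 11

Derivation:
I0 mul r2: issue@1 deps=(None,None) exec_start@1 write@4
I1 mul r2: issue@2 deps=(None,None) exec_start@2 write@4
I2 add r1: issue@3 deps=(None,None) exec_start@3 write@6
I3 add r1: issue@4 deps=(1,None) exec_start@4 write@6
I4 add r1: issue@5 deps=(None,3) exec_start@6 write@8
I5 mul r2: issue@6 deps=(1,4) exec_start@8 write@10
I6 add r2: issue@7 deps=(None,4) exec_start@8 write@11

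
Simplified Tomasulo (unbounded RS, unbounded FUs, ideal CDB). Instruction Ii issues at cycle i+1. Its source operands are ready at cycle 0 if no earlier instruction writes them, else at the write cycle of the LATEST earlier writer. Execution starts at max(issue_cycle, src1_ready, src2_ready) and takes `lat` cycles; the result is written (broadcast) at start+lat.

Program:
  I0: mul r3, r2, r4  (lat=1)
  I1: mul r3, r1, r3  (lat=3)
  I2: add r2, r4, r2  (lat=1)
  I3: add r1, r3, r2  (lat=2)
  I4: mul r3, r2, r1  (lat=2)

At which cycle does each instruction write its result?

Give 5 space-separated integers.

Answer: 2 5 4 7 9

Derivation:
I0 mul r3: issue@1 deps=(None,None) exec_start@1 write@2
I1 mul r3: issue@2 deps=(None,0) exec_start@2 write@5
I2 add r2: issue@3 deps=(None,None) exec_start@3 write@4
I3 add r1: issue@4 deps=(1,2) exec_start@5 write@7
I4 mul r3: issue@5 deps=(2,3) exec_start@7 write@9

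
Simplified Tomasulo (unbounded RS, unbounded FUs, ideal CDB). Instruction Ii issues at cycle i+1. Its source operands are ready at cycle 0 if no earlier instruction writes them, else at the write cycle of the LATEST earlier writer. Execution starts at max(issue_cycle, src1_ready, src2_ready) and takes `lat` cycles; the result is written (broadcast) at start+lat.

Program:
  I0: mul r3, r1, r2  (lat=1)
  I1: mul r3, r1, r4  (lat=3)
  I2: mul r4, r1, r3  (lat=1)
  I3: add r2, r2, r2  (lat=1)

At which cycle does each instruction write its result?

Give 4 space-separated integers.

Answer: 2 5 6 5

Derivation:
I0 mul r3: issue@1 deps=(None,None) exec_start@1 write@2
I1 mul r3: issue@2 deps=(None,None) exec_start@2 write@5
I2 mul r4: issue@3 deps=(None,1) exec_start@5 write@6
I3 add r2: issue@4 deps=(None,None) exec_start@4 write@5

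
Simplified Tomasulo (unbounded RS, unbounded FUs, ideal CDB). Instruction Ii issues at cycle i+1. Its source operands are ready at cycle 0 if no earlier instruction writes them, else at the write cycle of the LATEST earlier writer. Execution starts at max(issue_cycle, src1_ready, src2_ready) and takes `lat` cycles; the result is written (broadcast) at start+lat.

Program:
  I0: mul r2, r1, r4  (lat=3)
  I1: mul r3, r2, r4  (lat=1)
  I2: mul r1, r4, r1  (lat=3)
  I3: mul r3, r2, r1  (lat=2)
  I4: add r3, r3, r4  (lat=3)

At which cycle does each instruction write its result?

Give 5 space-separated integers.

Answer: 4 5 6 8 11

Derivation:
I0 mul r2: issue@1 deps=(None,None) exec_start@1 write@4
I1 mul r3: issue@2 deps=(0,None) exec_start@4 write@5
I2 mul r1: issue@3 deps=(None,None) exec_start@3 write@6
I3 mul r3: issue@4 deps=(0,2) exec_start@6 write@8
I4 add r3: issue@5 deps=(3,None) exec_start@8 write@11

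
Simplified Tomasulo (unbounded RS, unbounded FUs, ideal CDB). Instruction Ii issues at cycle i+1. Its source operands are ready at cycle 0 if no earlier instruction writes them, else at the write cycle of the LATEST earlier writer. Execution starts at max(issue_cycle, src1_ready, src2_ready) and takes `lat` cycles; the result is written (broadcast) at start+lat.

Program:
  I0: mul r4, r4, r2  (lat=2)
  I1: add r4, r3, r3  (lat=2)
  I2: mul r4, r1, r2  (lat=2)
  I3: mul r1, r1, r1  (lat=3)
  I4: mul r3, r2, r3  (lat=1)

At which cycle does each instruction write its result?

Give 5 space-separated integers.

I0 mul r4: issue@1 deps=(None,None) exec_start@1 write@3
I1 add r4: issue@2 deps=(None,None) exec_start@2 write@4
I2 mul r4: issue@3 deps=(None,None) exec_start@3 write@5
I3 mul r1: issue@4 deps=(None,None) exec_start@4 write@7
I4 mul r3: issue@5 deps=(None,None) exec_start@5 write@6

Answer: 3 4 5 7 6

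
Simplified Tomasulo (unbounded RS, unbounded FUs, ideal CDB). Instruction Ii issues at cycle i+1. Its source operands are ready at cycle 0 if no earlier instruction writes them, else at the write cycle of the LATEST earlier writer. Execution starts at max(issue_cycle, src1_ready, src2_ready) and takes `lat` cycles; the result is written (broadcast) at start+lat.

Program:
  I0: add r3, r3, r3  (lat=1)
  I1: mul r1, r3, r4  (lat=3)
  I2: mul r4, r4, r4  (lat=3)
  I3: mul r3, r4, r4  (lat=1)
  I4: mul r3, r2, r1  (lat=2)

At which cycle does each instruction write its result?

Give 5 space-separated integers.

I0 add r3: issue@1 deps=(None,None) exec_start@1 write@2
I1 mul r1: issue@2 deps=(0,None) exec_start@2 write@5
I2 mul r4: issue@3 deps=(None,None) exec_start@3 write@6
I3 mul r3: issue@4 deps=(2,2) exec_start@6 write@7
I4 mul r3: issue@5 deps=(None,1) exec_start@5 write@7

Answer: 2 5 6 7 7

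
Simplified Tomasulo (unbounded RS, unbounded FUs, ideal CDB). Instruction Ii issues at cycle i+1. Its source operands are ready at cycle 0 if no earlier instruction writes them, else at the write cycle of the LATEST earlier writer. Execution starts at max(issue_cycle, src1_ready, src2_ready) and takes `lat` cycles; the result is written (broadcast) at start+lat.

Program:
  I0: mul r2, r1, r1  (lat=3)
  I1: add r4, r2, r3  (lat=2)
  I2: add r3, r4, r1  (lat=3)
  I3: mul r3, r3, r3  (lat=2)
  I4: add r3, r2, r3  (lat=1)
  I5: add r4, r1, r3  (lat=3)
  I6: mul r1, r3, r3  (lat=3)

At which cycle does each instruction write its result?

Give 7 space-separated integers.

I0 mul r2: issue@1 deps=(None,None) exec_start@1 write@4
I1 add r4: issue@2 deps=(0,None) exec_start@4 write@6
I2 add r3: issue@3 deps=(1,None) exec_start@6 write@9
I3 mul r3: issue@4 deps=(2,2) exec_start@9 write@11
I4 add r3: issue@5 deps=(0,3) exec_start@11 write@12
I5 add r4: issue@6 deps=(None,4) exec_start@12 write@15
I6 mul r1: issue@7 deps=(4,4) exec_start@12 write@15

Answer: 4 6 9 11 12 15 15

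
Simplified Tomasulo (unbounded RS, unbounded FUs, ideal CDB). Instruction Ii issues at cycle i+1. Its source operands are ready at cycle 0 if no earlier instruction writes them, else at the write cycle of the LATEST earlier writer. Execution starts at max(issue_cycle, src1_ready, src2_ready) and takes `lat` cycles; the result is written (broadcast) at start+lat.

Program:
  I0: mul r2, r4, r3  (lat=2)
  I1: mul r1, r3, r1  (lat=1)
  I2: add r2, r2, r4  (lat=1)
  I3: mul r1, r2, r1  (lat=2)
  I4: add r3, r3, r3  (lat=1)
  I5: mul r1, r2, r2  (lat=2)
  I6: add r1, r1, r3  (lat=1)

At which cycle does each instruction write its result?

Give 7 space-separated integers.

I0 mul r2: issue@1 deps=(None,None) exec_start@1 write@3
I1 mul r1: issue@2 deps=(None,None) exec_start@2 write@3
I2 add r2: issue@3 deps=(0,None) exec_start@3 write@4
I3 mul r1: issue@4 deps=(2,1) exec_start@4 write@6
I4 add r3: issue@5 deps=(None,None) exec_start@5 write@6
I5 mul r1: issue@6 deps=(2,2) exec_start@6 write@8
I6 add r1: issue@7 deps=(5,4) exec_start@8 write@9

Answer: 3 3 4 6 6 8 9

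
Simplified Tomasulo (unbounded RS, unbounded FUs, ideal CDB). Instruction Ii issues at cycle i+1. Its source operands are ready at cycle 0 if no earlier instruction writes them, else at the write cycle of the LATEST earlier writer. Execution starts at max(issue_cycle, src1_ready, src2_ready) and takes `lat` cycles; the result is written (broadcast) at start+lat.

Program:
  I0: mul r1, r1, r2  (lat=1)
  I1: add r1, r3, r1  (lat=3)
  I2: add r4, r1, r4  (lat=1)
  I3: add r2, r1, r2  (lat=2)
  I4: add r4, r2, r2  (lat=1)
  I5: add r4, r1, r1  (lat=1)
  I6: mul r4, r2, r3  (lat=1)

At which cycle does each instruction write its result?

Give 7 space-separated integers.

Answer: 2 5 6 7 8 7 8

Derivation:
I0 mul r1: issue@1 deps=(None,None) exec_start@1 write@2
I1 add r1: issue@2 deps=(None,0) exec_start@2 write@5
I2 add r4: issue@3 deps=(1,None) exec_start@5 write@6
I3 add r2: issue@4 deps=(1,None) exec_start@5 write@7
I4 add r4: issue@5 deps=(3,3) exec_start@7 write@8
I5 add r4: issue@6 deps=(1,1) exec_start@6 write@7
I6 mul r4: issue@7 deps=(3,None) exec_start@7 write@8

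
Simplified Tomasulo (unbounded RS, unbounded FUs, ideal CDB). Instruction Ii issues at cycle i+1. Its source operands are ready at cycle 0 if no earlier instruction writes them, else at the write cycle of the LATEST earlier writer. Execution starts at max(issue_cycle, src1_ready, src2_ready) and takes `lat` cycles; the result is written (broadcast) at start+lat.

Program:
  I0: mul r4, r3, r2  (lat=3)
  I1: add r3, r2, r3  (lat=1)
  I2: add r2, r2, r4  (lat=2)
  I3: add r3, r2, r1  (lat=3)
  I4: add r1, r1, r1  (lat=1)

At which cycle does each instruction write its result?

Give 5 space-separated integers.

I0 mul r4: issue@1 deps=(None,None) exec_start@1 write@4
I1 add r3: issue@2 deps=(None,None) exec_start@2 write@3
I2 add r2: issue@3 deps=(None,0) exec_start@4 write@6
I3 add r3: issue@4 deps=(2,None) exec_start@6 write@9
I4 add r1: issue@5 deps=(None,None) exec_start@5 write@6

Answer: 4 3 6 9 6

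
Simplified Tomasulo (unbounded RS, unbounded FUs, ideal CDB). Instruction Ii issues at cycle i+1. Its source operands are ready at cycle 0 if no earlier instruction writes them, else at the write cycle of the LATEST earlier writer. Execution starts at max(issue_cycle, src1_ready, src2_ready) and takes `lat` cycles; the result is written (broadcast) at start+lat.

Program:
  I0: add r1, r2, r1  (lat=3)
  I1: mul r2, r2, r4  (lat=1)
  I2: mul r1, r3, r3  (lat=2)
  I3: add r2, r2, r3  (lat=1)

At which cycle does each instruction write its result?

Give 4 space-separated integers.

Answer: 4 3 5 5

Derivation:
I0 add r1: issue@1 deps=(None,None) exec_start@1 write@4
I1 mul r2: issue@2 deps=(None,None) exec_start@2 write@3
I2 mul r1: issue@3 deps=(None,None) exec_start@3 write@5
I3 add r2: issue@4 deps=(1,None) exec_start@4 write@5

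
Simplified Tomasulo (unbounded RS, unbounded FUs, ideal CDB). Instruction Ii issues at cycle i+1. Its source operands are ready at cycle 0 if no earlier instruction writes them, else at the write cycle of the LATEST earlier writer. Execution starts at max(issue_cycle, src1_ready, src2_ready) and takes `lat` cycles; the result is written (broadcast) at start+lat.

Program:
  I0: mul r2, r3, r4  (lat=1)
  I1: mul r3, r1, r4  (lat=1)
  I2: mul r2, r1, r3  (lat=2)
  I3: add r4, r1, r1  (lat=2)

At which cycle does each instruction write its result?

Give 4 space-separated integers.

Answer: 2 3 5 6

Derivation:
I0 mul r2: issue@1 deps=(None,None) exec_start@1 write@2
I1 mul r3: issue@2 deps=(None,None) exec_start@2 write@3
I2 mul r2: issue@3 deps=(None,1) exec_start@3 write@5
I3 add r4: issue@4 deps=(None,None) exec_start@4 write@6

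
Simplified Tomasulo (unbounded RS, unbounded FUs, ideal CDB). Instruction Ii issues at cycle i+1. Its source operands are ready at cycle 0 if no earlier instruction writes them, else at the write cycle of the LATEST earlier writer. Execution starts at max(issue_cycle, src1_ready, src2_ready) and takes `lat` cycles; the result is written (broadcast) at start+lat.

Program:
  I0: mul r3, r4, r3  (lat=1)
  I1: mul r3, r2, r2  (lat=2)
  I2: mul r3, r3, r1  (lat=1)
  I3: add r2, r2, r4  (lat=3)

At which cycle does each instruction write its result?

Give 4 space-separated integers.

I0 mul r3: issue@1 deps=(None,None) exec_start@1 write@2
I1 mul r3: issue@2 deps=(None,None) exec_start@2 write@4
I2 mul r3: issue@3 deps=(1,None) exec_start@4 write@5
I3 add r2: issue@4 deps=(None,None) exec_start@4 write@7

Answer: 2 4 5 7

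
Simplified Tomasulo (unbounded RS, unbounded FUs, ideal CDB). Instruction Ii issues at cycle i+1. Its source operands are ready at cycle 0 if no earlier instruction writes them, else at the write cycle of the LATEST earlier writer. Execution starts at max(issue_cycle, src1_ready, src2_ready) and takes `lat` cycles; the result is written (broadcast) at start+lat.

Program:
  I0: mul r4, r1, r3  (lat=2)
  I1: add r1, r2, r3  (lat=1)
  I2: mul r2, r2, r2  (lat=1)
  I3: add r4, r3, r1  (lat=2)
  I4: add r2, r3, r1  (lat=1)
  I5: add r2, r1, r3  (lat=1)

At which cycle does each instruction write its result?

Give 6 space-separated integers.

Answer: 3 3 4 6 6 7

Derivation:
I0 mul r4: issue@1 deps=(None,None) exec_start@1 write@3
I1 add r1: issue@2 deps=(None,None) exec_start@2 write@3
I2 mul r2: issue@3 deps=(None,None) exec_start@3 write@4
I3 add r4: issue@4 deps=(None,1) exec_start@4 write@6
I4 add r2: issue@5 deps=(None,1) exec_start@5 write@6
I5 add r2: issue@6 deps=(1,None) exec_start@6 write@7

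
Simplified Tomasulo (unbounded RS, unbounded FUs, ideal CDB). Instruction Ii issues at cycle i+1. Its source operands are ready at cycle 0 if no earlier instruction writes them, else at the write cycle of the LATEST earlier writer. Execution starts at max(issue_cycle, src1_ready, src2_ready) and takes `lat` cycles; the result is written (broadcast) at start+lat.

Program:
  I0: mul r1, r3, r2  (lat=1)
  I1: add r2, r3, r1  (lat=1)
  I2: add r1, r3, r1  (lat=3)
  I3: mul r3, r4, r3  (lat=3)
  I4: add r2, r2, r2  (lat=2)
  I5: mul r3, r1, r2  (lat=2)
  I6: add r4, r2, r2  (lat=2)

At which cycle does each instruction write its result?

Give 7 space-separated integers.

I0 mul r1: issue@1 deps=(None,None) exec_start@1 write@2
I1 add r2: issue@2 deps=(None,0) exec_start@2 write@3
I2 add r1: issue@3 deps=(None,0) exec_start@3 write@6
I3 mul r3: issue@4 deps=(None,None) exec_start@4 write@7
I4 add r2: issue@5 deps=(1,1) exec_start@5 write@7
I5 mul r3: issue@6 deps=(2,4) exec_start@7 write@9
I6 add r4: issue@7 deps=(4,4) exec_start@7 write@9

Answer: 2 3 6 7 7 9 9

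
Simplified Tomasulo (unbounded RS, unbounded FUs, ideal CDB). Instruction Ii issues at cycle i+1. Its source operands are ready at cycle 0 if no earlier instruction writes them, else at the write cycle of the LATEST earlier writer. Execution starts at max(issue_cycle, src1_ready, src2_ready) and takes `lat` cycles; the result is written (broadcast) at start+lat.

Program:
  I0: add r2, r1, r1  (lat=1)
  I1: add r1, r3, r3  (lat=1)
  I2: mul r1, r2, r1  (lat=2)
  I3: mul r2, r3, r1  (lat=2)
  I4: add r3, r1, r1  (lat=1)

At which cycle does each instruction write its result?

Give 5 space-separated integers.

I0 add r2: issue@1 deps=(None,None) exec_start@1 write@2
I1 add r1: issue@2 deps=(None,None) exec_start@2 write@3
I2 mul r1: issue@3 deps=(0,1) exec_start@3 write@5
I3 mul r2: issue@4 deps=(None,2) exec_start@5 write@7
I4 add r3: issue@5 deps=(2,2) exec_start@5 write@6

Answer: 2 3 5 7 6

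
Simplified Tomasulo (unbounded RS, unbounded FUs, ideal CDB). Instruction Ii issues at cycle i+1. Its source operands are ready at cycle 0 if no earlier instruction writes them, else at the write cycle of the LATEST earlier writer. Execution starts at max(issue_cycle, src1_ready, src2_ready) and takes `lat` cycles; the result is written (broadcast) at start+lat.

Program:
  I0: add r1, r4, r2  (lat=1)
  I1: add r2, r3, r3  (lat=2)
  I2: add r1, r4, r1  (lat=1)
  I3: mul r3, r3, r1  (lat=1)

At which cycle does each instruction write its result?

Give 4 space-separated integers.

Answer: 2 4 4 5

Derivation:
I0 add r1: issue@1 deps=(None,None) exec_start@1 write@2
I1 add r2: issue@2 deps=(None,None) exec_start@2 write@4
I2 add r1: issue@3 deps=(None,0) exec_start@3 write@4
I3 mul r3: issue@4 deps=(None,2) exec_start@4 write@5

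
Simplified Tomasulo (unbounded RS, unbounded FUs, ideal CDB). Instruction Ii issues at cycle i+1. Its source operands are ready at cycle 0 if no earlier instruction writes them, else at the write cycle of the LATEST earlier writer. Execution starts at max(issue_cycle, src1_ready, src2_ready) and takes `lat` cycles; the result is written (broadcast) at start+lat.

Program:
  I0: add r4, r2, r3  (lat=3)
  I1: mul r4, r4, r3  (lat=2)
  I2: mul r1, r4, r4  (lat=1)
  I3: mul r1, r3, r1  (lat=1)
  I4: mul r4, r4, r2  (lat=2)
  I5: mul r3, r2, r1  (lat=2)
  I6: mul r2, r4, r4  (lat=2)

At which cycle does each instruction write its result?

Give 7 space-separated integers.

I0 add r4: issue@1 deps=(None,None) exec_start@1 write@4
I1 mul r4: issue@2 deps=(0,None) exec_start@4 write@6
I2 mul r1: issue@3 deps=(1,1) exec_start@6 write@7
I3 mul r1: issue@4 deps=(None,2) exec_start@7 write@8
I4 mul r4: issue@5 deps=(1,None) exec_start@6 write@8
I5 mul r3: issue@6 deps=(None,3) exec_start@8 write@10
I6 mul r2: issue@7 deps=(4,4) exec_start@8 write@10

Answer: 4 6 7 8 8 10 10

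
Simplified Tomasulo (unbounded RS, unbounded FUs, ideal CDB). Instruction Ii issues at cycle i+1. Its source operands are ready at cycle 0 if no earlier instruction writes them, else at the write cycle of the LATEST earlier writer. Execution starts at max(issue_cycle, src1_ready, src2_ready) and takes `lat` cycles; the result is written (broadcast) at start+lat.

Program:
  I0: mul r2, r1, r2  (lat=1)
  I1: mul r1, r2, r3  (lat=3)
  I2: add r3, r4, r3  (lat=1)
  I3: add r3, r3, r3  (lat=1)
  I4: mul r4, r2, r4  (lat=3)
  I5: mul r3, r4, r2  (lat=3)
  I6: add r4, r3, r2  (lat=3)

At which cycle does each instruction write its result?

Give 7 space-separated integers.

Answer: 2 5 4 5 8 11 14

Derivation:
I0 mul r2: issue@1 deps=(None,None) exec_start@1 write@2
I1 mul r1: issue@2 deps=(0,None) exec_start@2 write@5
I2 add r3: issue@3 deps=(None,None) exec_start@3 write@4
I3 add r3: issue@4 deps=(2,2) exec_start@4 write@5
I4 mul r4: issue@5 deps=(0,None) exec_start@5 write@8
I5 mul r3: issue@6 deps=(4,0) exec_start@8 write@11
I6 add r4: issue@7 deps=(5,0) exec_start@11 write@14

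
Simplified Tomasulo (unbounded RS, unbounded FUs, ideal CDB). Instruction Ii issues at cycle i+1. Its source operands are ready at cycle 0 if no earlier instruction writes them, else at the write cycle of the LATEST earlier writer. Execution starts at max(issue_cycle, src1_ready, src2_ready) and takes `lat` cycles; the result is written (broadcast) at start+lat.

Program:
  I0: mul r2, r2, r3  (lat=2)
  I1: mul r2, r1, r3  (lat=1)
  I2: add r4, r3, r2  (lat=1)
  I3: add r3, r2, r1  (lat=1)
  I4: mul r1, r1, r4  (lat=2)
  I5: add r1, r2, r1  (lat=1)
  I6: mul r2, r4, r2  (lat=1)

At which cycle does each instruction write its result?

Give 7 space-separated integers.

I0 mul r2: issue@1 deps=(None,None) exec_start@1 write@3
I1 mul r2: issue@2 deps=(None,None) exec_start@2 write@3
I2 add r4: issue@3 deps=(None,1) exec_start@3 write@4
I3 add r3: issue@4 deps=(1,None) exec_start@4 write@5
I4 mul r1: issue@5 deps=(None,2) exec_start@5 write@7
I5 add r1: issue@6 deps=(1,4) exec_start@7 write@8
I6 mul r2: issue@7 deps=(2,1) exec_start@7 write@8

Answer: 3 3 4 5 7 8 8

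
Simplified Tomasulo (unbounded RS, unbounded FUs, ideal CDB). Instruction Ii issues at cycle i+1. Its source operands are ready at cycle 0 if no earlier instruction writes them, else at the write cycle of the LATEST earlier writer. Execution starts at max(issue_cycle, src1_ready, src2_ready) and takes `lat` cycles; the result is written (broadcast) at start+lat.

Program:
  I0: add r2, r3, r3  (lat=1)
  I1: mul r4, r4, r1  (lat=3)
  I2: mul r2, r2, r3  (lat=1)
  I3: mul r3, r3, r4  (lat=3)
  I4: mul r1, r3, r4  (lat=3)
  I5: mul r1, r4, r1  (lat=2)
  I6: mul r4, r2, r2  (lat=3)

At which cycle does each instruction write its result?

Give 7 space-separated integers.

I0 add r2: issue@1 deps=(None,None) exec_start@1 write@2
I1 mul r4: issue@2 deps=(None,None) exec_start@2 write@5
I2 mul r2: issue@3 deps=(0,None) exec_start@3 write@4
I3 mul r3: issue@4 deps=(None,1) exec_start@5 write@8
I4 mul r1: issue@5 deps=(3,1) exec_start@8 write@11
I5 mul r1: issue@6 deps=(1,4) exec_start@11 write@13
I6 mul r4: issue@7 deps=(2,2) exec_start@7 write@10

Answer: 2 5 4 8 11 13 10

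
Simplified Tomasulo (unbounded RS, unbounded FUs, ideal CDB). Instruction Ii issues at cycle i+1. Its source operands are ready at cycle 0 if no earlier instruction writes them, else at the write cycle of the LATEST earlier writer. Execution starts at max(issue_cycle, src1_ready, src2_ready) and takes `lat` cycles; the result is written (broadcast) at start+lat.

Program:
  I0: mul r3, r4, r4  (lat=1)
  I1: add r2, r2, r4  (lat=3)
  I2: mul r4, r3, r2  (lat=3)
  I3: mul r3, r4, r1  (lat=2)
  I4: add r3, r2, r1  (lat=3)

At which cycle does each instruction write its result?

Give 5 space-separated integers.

I0 mul r3: issue@1 deps=(None,None) exec_start@1 write@2
I1 add r2: issue@2 deps=(None,None) exec_start@2 write@5
I2 mul r4: issue@3 deps=(0,1) exec_start@5 write@8
I3 mul r3: issue@4 deps=(2,None) exec_start@8 write@10
I4 add r3: issue@5 deps=(1,None) exec_start@5 write@8

Answer: 2 5 8 10 8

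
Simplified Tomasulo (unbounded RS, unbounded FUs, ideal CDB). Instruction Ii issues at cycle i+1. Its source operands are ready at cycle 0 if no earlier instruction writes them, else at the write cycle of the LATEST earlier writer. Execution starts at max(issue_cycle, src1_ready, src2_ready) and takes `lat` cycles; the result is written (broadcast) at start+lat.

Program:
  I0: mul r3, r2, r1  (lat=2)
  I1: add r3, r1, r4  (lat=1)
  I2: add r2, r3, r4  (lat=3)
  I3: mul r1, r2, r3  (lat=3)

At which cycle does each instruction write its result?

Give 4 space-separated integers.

Answer: 3 3 6 9

Derivation:
I0 mul r3: issue@1 deps=(None,None) exec_start@1 write@3
I1 add r3: issue@2 deps=(None,None) exec_start@2 write@3
I2 add r2: issue@3 deps=(1,None) exec_start@3 write@6
I3 mul r1: issue@4 deps=(2,1) exec_start@6 write@9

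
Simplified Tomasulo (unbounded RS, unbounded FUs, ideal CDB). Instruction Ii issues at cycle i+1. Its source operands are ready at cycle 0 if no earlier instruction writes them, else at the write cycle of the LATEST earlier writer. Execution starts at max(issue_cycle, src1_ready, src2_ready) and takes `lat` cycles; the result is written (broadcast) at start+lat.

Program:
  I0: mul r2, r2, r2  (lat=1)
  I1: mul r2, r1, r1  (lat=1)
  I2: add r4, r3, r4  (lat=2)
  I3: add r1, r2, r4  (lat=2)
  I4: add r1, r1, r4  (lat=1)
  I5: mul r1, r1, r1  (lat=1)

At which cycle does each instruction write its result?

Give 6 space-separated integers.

I0 mul r2: issue@1 deps=(None,None) exec_start@1 write@2
I1 mul r2: issue@2 deps=(None,None) exec_start@2 write@3
I2 add r4: issue@3 deps=(None,None) exec_start@3 write@5
I3 add r1: issue@4 deps=(1,2) exec_start@5 write@7
I4 add r1: issue@5 deps=(3,2) exec_start@7 write@8
I5 mul r1: issue@6 deps=(4,4) exec_start@8 write@9

Answer: 2 3 5 7 8 9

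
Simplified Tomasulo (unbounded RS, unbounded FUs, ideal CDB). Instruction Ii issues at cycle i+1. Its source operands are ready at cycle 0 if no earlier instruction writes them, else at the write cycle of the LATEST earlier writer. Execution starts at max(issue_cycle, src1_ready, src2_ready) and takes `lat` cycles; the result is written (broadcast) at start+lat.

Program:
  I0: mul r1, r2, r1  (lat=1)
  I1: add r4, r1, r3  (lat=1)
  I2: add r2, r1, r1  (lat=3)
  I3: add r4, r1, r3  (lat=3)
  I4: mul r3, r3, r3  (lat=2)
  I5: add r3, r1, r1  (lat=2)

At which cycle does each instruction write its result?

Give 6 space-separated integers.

Answer: 2 3 6 7 7 8

Derivation:
I0 mul r1: issue@1 deps=(None,None) exec_start@1 write@2
I1 add r4: issue@2 deps=(0,None) exec_start@2 write@3
I2 add r2: issue@3 deps=(0,0) exec_start@3 write@6
I3 add r4: issue@4 deps=(0,None) exec_start@4 write@7
I4 mul r3: issue@5 deps=(None,None) exec_start@5 write@7
I5 add r3: issue@6 deps=(0,0) exec_start@6 write@8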